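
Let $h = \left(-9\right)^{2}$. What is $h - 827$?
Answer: $-746$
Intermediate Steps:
$h = 81$
$h - 827 = 81 - 827 = -746$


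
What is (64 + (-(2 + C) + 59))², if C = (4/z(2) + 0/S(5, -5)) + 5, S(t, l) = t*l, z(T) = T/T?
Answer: 12544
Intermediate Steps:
z(T) = 1
S(t, l) = l*t
C = 9 (C = (4/1 + 0/((-5*5))) + 5 = (4*1 + 0/(-25)) + 5 = (4 + 0*(-1/25)) + 5 = (4 + 0) + 5 = 4 + 5 = 9)
(64 + (-(2 + C) + 59))² = (64 + (-(2 + 9) + 59))² = (64 + (-1*11 + 59))² = (64 + (-11 + 59))² = (64 + 48)² = 112² = 12544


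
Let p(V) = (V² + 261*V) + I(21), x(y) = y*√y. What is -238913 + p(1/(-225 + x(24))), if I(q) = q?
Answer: -11982846142384/50159763 - 17074864*√6/50159763 ≈ -2.3889e+5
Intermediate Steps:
x(y) = y^(3/2)
p(V) = 21 + V² + 261*V (p(V) = (V² + 261*V) + 21 = 21 + V² + 261*V)
-238913 + p(1/(-225 + x(24))) = -238913 + (21 + (1/(-225 + 24^(3/2)))² + 261/(-225 + 24^(3/2))) = -238913 + (21 + (1/(-225 + 48*√6))² + 261/(-225 + 48*√6)) = -238913 + (21 + (-225 + 48*√6)⁻² + 261/(-225 + 48*√6)) = -238892 + (-225 + 48*√6)⁻² + 261/(-225 + 48*√6)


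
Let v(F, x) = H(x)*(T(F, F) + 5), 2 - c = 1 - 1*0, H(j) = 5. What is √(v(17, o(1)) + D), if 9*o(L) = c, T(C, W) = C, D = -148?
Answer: I*√38 ≈ 6.1644*I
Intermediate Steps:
c = 1 (c = 2 - (1 - 1*0) = 2 - (1 + 0) = 2 - 1*1 = 2 - 1 = 1)
o(L) = ⅑ (o(L) = (⅑)*1 = ⅑)
v(F, x) = 25 + 5*F (v(F, x) = 5*(F + 5) = 5*(5 + F) = 25 + 5*F)
√(v(17, o(1)) + D) = √((25 + 5*17) - 148) = √((25 + 85) - 148) = √(110 - 148) = √(-38) = I*√38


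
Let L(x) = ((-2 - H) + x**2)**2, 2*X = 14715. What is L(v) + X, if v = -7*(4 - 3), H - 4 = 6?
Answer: 17453/2 ≈ 8726.5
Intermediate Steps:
H = 10 (H = 4 + 6 = 10)
X = 14715/2 (X = (1/2)*14715 = 14715/2 ≈ 7357.5)
v = -7 (v = -7*1 = -7)
L(x) = (-12 + x**2)**2 (L(x) = ((-2 - 1*10) + x**2)**2 = ((-2 - 10) + x**2)**2 = (-12 + x**2)**2)
L(v) + X = (12 - 1*(-7)**2)**2 + 14715/2 = (12 - 1*49)**2 + 14715/2 = (12 - 49)**2 + 14715/2 = (-37)**2 + 14715/2 = 1369 + 14715/2 = 17453/2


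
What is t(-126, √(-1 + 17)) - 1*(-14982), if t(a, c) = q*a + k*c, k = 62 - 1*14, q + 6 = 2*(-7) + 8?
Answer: 16686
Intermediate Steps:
q = -12 (q = -6 + (2*(-7) + 8) = -6 + (-14 + 8) = -6 - 6 = -12)
k = 48 (k = 62 - 14 = 48)
t(a, c) = -12*a + 48*c
t(-126, √(-1 + 17)) - 1*(-14982) = (-12*(-126) + 48*√(-1 + 17)) - 1*(-14982) = (1512 + 48*√16) + 14982 = (1512 + 48*4) + 14982 = (1512 + 192) + 14982 = 1704 + 14982 = 16686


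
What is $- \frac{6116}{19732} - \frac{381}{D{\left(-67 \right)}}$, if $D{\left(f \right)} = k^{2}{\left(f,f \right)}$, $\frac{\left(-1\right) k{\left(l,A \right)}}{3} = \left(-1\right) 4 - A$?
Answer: $- \frac{18832294}{58737231} \approx -0.32062$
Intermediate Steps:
$k{\left(l,A \right)} = 12 + 3 A$ ($k{\left(l,A \right)} = - 3 \left(\left(-1\right) 4 - A\right) = - 3 \left(-4 - A\right) = 12 + 3 A$)
$D{\left(f \right)} = \left(12 + 3 f\right)^{2}$
$- \frac{6116}{19732} - \frac{381}{D{\left(-67 \right)}} = - \frac{6116}{19732} - \frac{381}{9 \left(4 - 67\right)^{2}} = \left(-6116\right) \frac{1}{19732} - \frac{381}{9 \left(-63\right)^{2}} = - \frac{1529}{4933} - \frac{381}{9 \cdot 3969} = - \frac{1529}{4933} - \frac{381}{35721} = - \frac{1529}{4933} - \frac{127}{11907} = - \frac{18832294}{58737231}$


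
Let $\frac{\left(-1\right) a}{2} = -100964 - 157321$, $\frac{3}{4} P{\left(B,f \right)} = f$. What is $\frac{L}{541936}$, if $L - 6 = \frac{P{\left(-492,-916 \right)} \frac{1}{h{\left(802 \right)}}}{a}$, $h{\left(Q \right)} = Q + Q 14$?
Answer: $\frac{13982258017}{1262914871484600} \approx 1.1071 \cdot 10^{-5}$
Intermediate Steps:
$P{\left(B,f \right)} = \frac{4 f}{3}$
$h{\left(Q \right)} = 15 Q$ ($h{\left(Q \right)} = Q + 14 Q = 15 Q$)
$a = 516570$ ($a = - 2 \left(-100964 - 157321\right) = \left(-2\right) \left(-258285\right) = 516570$)
$L = \frac{27964516034}{4660752825}$ ($L = 6 + \frac{\frac{4}{3} \left(-916\right) \frac{1}{15 \cdot 802}}{516570} = 6 + - \frac{3664}{3 \cdot 12030} \cdot \frac{1}{516570} = 6 + \left(- \frac{3664}{3}\right) \frac{1}{12030} \cdot \frac{1}{516570} = 6 - \frac{916}{4660752825} = \frac{27964516034}{4660752825} \approx 6.0$)
$\frac{L}{541936} = \frac{27964516034}{4660752825 \cdot 541936} = \frac{27964516034}{4660752825} \cdot \frac{1}{541936} = \frac{13982258017}{1262914871484600}$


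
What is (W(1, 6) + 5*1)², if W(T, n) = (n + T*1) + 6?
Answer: 324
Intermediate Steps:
W(T, n) = 6 + T + n (W(T, n) = (n + T) + 6 = (T + n) + 6 = 6 + T + n)
(W(1, 6) + 5*1)² = ((6 + 1 + 6) + 5*1)² = (13 + 5)² = 18² = 324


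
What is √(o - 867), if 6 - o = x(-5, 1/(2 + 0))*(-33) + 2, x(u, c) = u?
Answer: 2*I*√257 ≈ 32.062*I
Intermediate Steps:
o = -161 (o = 6 - (-5*(-33) + 2) = 6 - (165 + 2) = 6 - 1*167 = 6 - 167 = -161)
√(o - 867) = √(-161 - 867) = √(-1028) = 2*I*√257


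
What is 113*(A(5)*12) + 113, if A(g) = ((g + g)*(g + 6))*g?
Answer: 745913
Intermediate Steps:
A(g) = 2*g²*(6 + g) (A(g) = ((2*g)*(6 + g))*g = (2*g*(6 + g))*g = 2*g²*(6 + g))
113*(A(5)*12) + 113 = 113*((2*5²*(6 + 5))*12) + 113 = 113*((2*25*11)*12) + 113 = 113*(550*12) + 113 = 113*6600 + 113 = 745800 + 113 = 745913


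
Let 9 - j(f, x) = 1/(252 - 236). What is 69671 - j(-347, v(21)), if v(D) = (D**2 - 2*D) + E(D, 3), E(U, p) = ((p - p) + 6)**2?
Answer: 1114593/16 ≈ 69662.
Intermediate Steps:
E(U, p) = 36 (E(U, p) = (0 + 6)**2 = 6**2 = 36)
v(D) = 36 + D**2 - 2*D (v(D) = (D**2 - 2*D) + 36 = 36 + D**2 - 2*D)
j(f, x) = 143/16 (j(f, x) = 9 - 1/(252 - 236) = 9 - 1/16 = 143/16)
69671 - j(-347, v(21)) = 69671 - 1*143/16 = 69671 - 143/16 = 1114593/16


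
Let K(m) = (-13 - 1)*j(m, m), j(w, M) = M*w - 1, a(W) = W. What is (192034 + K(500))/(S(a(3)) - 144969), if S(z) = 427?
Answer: 1653976/72271 ≈ 22.886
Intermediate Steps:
j(w, M) = -1 + M*w
K(m) = 14 - 14*m² (K(m) = (-13 - 1)*(-1 + m*m) = -14*(-1 + m²) = 14 - 14*m²)
(192034 + K(500))/(S(a(3)) - 144969) = (192034 + (14 - 14*500²))/(427 - 144969) = (192034 + (14 - 14*250000))/(-144542) = (192034 + (14 - 3500000))*(-1/144542) = (192034 - 3499986)*(-1/144542) = -3307952*(-1/144542) = 1653976/72271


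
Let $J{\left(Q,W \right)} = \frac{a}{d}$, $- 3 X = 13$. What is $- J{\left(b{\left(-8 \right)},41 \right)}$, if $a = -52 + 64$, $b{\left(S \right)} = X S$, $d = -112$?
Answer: $\frac{3}{28} \approx 0.10714$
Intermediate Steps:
$X = - \frac{13}{3}$ ($X = \left(- \frac{1}{3}\right) 13 = - \frac{13}{3} \approx -4.3333$)
$b{\left(S \right)} = - \frac{13 S}{3}$
$a = 12$
$J{\left(Q,W \right)} = - \frac{3}{28}$ ($J{\left(Q,W \right)} = \frac{12}{-112} = 12 \left(- \frac{1}{112}\right) = - \frac{3}{28}$)
$- J{\left(b{\left(-8 \right)},41 \right)} = \left(-1\right) \left(- \frac{3}{28}\right) = \frac{3}{28}$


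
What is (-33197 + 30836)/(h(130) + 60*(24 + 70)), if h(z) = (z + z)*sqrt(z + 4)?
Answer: -332901/568780 + 30693*sqrt(134)/1137560 ≈ -0.27296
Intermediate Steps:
h(z) = 2*z*sqrt(4 + z) (h(z) = (2*z)*sqrt(4 + z) = 2*z*sqrt(4 + z))
(-33197 + 30836)/(h(130) + 60*(24 + 70)) = (-33197 + 30836)/(2*130*sqrt(4 + 130) + 60*(24 + 70)) = -2361/(2*130*sqrt(134) + 60*94) = -2361/(260*sqrt(134) + 5640) = -2361/(5640 + 260*sqrt(134))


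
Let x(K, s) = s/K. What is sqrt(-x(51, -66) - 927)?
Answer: I*sqrt(267529)/17 ≈ 30.425*I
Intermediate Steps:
sqrt(-x(51, -66) - 927) = sqrt(-(-66)/51 - 927) = sqrt(-1*(-22/17) - 927) = sqrt(22/17 - 927) = sqrt(-15737/17) = I*sqrt(267529)/17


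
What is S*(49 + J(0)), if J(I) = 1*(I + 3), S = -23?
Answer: -1196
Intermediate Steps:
J(I) = 3 + I (J(I) = 1*(3 + I) = 3 + I)
S*(49 + J(0)) = -23*(49 + (3 + 0)) = -23*(49 + 3) = -23*52 = -1196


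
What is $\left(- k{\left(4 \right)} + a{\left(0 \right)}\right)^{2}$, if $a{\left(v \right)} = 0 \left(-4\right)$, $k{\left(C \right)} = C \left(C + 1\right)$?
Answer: $400$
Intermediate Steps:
$k{\left(C \right)} = C \left(1 + C\right)$
$a{\left(v \right)} = 0$
$\left(- k{\left(4 \right)} + a{\left(0 \right)}\right)^{2} = \left(- 4 \left(1 + 4\right) + 0\right)^{2} = \left(- 4 \cdot 5 + 0\right)^{2} = \left(\left(-1\right) 20 + 0\right)^{2} = \left(-20 + 0\right)^{2} = \left(-20\right)^{2} = 400$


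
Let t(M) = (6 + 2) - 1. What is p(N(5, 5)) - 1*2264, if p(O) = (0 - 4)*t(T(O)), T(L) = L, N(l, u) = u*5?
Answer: -2292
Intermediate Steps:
N(l, u) = 5*u
t(M) = 7 (t(M) = 8 - 1 = 7)
p(O) = -28 (p(O) = (0 - 4)*7 = -4*7 = -28)
p(N(5, 5)) - 1*2264 = -28 - 1*2264 = -28 - 2264 = -2292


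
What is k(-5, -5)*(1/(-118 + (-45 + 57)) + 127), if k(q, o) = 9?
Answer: 121149/106 ≈ 1142.9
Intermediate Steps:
k(-5, -5)*(1/(-118 + (-45 + 57)) + 127) = 9*(1/(-118 + (-45 + 57)) + 127) = 9*(1/(-118 + 12) + 127) = 9*(1/(-106) + 127) = 9*(-1/106 + 127) = 9*(13461/106) = 121149/106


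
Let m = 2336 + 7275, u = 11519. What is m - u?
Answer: -1908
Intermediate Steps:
m = 9611
m - u = 9611 - 1*11519 = 9611 - 11519 = -1908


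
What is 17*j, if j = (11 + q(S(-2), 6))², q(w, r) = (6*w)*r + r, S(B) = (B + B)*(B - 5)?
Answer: 17860625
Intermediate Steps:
S(B) = 2*B*(-5 + B) (S(B) = (2*B)*(-5 + B) = 2*B*(-5 + B))
q(w, r) = r + 6*r*w (q(w, r) = 6*r*w + r = r + 6*r*w)
j = 1050625 (j = (11 + 6*(1 + 6*(2*(-2)*(-5 - 2))))² = (11 + 6*(1 + 6*(2*(-2)*(-7))))² = (11 + 6*(1 + 6*28))² = (11 + 6*(1 + 168))² = (11 + 6*169)² = (11 + 1014)² = 1025² = 1050625)
17*j = 17*1050625 = 17860625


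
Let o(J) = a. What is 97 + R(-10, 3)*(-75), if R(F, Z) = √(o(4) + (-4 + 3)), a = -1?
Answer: 97 - 75*I*√2 ≈ 97.0 - 106.07*I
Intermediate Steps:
o(J) = -1
R(F, Z) = I*√2 (R(F, Z) = √(-1 + (-4 + 3)) = √(-1 - 1) = √(-2) = I*√2)
97 + R(-10, 3)*(-75) = 97 + (I*√2)*(-75) = 97 - 75*I*√2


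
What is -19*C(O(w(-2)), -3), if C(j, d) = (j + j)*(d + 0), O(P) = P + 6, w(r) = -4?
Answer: 228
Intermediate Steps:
O(P) = 6 + P
C(j, d) = 2*d*j (C(j, d) = (2*j)*d = 2*d*j)
-19*C(O(w(-2)), -3) = -38*(-3)*(6 - 4) = -38*(-3)*2 = -19*(-12) = 228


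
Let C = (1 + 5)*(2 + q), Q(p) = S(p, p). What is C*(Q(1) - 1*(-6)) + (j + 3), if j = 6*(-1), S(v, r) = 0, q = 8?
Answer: 357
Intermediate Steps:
Q(p) = 0
C = 60 (C = (1 + 5)*(2 + 8) = 6*10 = 60)
j = -6
C*(Q(1) - 1*(-6)) + (j + 3) = 60*(0 - 1*(-6)) + (-6 + 3) = 60*(0 + 6) - 3 = 60*6 - 3 = 360 - 3 = 357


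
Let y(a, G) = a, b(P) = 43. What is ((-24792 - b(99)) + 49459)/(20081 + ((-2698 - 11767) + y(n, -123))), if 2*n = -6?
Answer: 8208/1871 ≈ 4.3870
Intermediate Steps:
n = -3 (n = (½)*(-6) = -3)
((-24792 - b(99)) + 49459)/(20081 + ((-2698 - 11767) + y(n, -123))) = ((-24792 - 1*43) + 49459)/(20081 + ((-2698 - 11767) - 3)) = ((-24792 - 43) + 49459)/(20081 + (-14465 - 3)) = (-24835 + 49459)/(20081 - 14468) = 24624/5613 = 24624*(1/5613) = 8208/1871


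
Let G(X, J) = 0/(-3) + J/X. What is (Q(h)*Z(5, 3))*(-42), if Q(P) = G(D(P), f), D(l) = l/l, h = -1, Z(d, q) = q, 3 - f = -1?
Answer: -504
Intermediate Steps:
f = 4 (f = 3 - 1*(-1) = 3 + 1 = 4)
D(l) = 1
G(X, J) = J/X (G(X, J) = 0*(-⅓) + J/X = 0 + J/X = J/X)
Q(P) = 4 (Q(P) = 4/1 = 4*1 = 4)
(Q(h)*Z(5, 3))*(-42) = (4*3)*(-42) = 12*(-42) = -504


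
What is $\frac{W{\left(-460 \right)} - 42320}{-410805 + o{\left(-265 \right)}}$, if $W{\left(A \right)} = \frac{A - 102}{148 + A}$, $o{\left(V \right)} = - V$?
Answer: $\frac{6601639}{64044240} \approx 0.10308$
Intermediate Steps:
$W{\left(A \right)} = \frac{-102 + A}{148 + A}$
$\frac{W{\left(-460 \right)} - 42320}{-410805 + o{\left(-265 \right)}} = \frac{\frac{-102 - 460}{148 - 460} - 42320}{-410805 - -265} = \frac{\frac{1}{-312} \left(-562\right) - 42320}{-410805 + 265} = \frac{\left(- \frac{1}{312}\right) \left(-562\right) - 42320}{-410540} = \left(\frac{281}{156} - 42320\right) \left(- \frac{1}{410540}\right) = \left(- \frac{6601639}{156}\right) \left(- \frac{1}{410540}\right) = \frac{6601639}{64044240}$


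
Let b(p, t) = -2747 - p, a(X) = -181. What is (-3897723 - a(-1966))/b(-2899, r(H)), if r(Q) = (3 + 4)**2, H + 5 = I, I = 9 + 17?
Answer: -1948771/76 ≈ -25642.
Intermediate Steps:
I = 26
H = 21 (H = -5 + 26 = 21)
r(Q) = 49 (r(Q) = 7**2 = 49)
(-3897723 - a(-1966))/b(-2899, r(H)) = (-3897723 - 1*(-181))/(-2747 - 1*(-2899)) = (-3897723 + 181)/(-2747 + 2899) = -3897542/152 = -3897542*1/152 = -1948771/76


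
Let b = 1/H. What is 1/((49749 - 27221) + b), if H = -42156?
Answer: 42156/949690367 ≈ 4.4389e-5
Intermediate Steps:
b = -1/42156 (b = 1/(-42156) = -1/42156 ≈ -2.3721e-5)
1/((49749 - 27221) + b) = 1/((49749 - 27221) - 1/42156) = 1/(22528 - 1/42156) = 1/(949690367/42156) = 42156/949690367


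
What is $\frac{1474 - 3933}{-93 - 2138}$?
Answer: $\frac{2459}{2231} \approx 1.1022$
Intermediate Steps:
$\frac{1474 - 3933}{-93 - 2138} = - \frac{2459}{-2231} = \left(-2459\right) \left(- \frac{1}{2231}\right) = \frac{2459}{2231}$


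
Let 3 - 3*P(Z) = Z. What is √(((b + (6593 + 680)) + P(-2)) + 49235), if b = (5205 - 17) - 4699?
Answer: 2*√128247/3 ≈ 238.74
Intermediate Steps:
P(Z) = 1 - Z/3
b = 489 (b = 5188 - 4699 = 489)
√(((b + (6593 + 680)) + P(-2)) + 49235) = √(((489 + (6593 + 680)) + (1 - ⅓*(-2))) + 49235) = √(((489 + 7273) + (1 + ⅔)) + 49235) = √((7762 + 5/3) + 49235) = √(23291/3 + 49235) = √(170996/3) = 2*√128247/3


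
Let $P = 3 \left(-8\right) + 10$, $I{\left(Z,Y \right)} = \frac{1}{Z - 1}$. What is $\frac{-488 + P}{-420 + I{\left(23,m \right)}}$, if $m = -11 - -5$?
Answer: $\frac{11044}{9239} \approx 1.1954$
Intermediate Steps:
$m = -6$ ($m = -11 + 5 = -6$)
$I{\left(Z,Y \right)} = \frac{1}{-1 + Z}$
$P = -14$ ($P = -24 + 10 = -14$)
$\frac{-488 + P}{-420 + I{\left(23,m \right)}} = \frac{-488 - 14}{-420 + \frac{1}{-1 + 23}} = - \frac{502}{-420 + \frac{1}{22}} = - \frac{502}{- \frac{9239}{22}} = \left(-502\right) \left(- \frac{22}{9239}\right) = \frac{11044}{9239}$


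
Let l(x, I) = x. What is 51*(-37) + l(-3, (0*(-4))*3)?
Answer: -1890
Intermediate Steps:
51*(-37) + l(-3, (0*(-4))*3) = 51*(-37) - 3 = -1887 - 3 = -1890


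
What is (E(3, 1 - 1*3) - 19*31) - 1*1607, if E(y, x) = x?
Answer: -2198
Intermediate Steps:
(E(3, 1 - 1*3) - 19*31) - 1*1607 = ((1 - 1*3) - 19*31) - 1*1607 = ((1 - 3) - 589) - 1607 = (-2 - 589) - 1607 = -591 - 1607 = -2198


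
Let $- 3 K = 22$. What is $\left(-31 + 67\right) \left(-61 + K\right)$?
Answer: $-2460$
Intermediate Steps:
$K = - \frac{22}{3}$ ($K = \left(- \frac{1}{3}\right) 22 = - \frac{22}{3} \approx -7.3333$)
$\left(-31 + 67\right) \left(-61 + K\right) = \left(-31 + 67\right) \left(-61 - \frac{22}{3}\right) = 36 \left(- \frac{205}{3}\right) = -2460$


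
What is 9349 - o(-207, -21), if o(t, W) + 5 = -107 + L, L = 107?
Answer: 9354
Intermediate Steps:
o(t, W) = -5 (o(t, W) = -5 + (-107 + 107) = -5 + 0 = -5)
9349 - o(-207, -21) = 9349 - 1*(-5) = 9349 + 5 = 9354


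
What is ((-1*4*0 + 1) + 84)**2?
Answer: 7225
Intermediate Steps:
((-1*4*0 + 1) + 84)**2 = ((-4*0 + 1) + 84)**2 = ((0 + 1) + 84)**2 = (1 + 84)**2 = 85**2 = 7225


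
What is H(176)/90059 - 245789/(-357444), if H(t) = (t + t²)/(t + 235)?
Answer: 3036276780983/4410173739852 ≈ 0.68847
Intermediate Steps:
H(t) = (t + t²)/(235 + t)
H(176)/90059 - 245789/(-357444) = (176*(1 + 176)/(235 + 176))/90059 - 245789/(-357444) = (176*177/411)*(1/90059) - 245789*(-1/357444) = (176*(1/411)*177)*(1/90059) + 245789/357444 = (10384/137)*(1/90059) + 245789/357444 = 10384/12338083 + 245789/357444 = 3036276780983/4410173739852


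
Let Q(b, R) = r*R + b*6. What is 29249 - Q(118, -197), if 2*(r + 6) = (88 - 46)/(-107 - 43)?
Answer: 1366571/50 ≈ 27331.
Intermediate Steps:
r = -307/50 (r = -6 + ((88 - 46)/(-107 - 43))/2 = -6 + (42/(-150))/2 = -6 + (42*(-1/150))/2 = -6 + (½)*(-7/25) = -6 - 7/50 = -307/50 ≈ -6.1400)
Q(b, R) = 6*b - 307*R/50 (Q(b, R) = -307*R/50 + b*6 = -307*R/50 + 6*b = 6*b - 307*R/50)
29249 - Q(118, -197) = 29249 - (6*118 - 307/50*(-197)) = 29249 - (708 + 60479/50) = 29249 - 1*95879/50 = 29249 - 95879/50 = 1366571/50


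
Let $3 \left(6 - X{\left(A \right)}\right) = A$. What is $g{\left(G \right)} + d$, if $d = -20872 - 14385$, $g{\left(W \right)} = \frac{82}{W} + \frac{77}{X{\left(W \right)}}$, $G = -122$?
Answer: $- \frac{43012347}{1220} \approx -35256.0$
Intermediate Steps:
$X{\left(A \right)} = 6 - \frac{A}{3}$
$g{\left(W \right)} = \frac{77}{6 - \frac{W}{3}} + \frac{82}{W}$ ($g{\left(W \right)} = \frac{82}{W} + \frac{77}{6 - \frac{W}{3}} = \frac{77}{6 - \frac{W}{3}} + \frac{82}{W}$)
$d = -35257$ ($d = -20872 - 14385 = -35257$)
$g{\left(G \right)} + d = \frac{-1476 - -18178}{\left(-122\right) \left(-18 - 122\right)} - 35257 = - \frac{-1476 + 18178}{122 \left(-140\right)} - 35257 = \left(- \frac{1}{122}\right) \left(- \frac{1}{140}\right) 16702 - 35257 = \frac{1193}{1220} - 35257 = - \frac{43012347}{1220}$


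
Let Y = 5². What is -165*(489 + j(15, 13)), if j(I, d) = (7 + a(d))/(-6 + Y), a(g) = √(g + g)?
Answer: -1534170/19 - 165*√26/19 ≈ -80790.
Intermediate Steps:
Y = 25
a(g) = √2*√g (a(g) = √(2*g) = √2*√g)
j(I, d) = 7/19 + √2*√d/19 (j(I, d) = (7 + √2*√d)/(-6 + 25) = (7 + √2*√d)/19 = (7 + √2*√d)*(1/19) = 7/19 + √2*√d/19)
-165*(489 + j(15, 13)) = -165*(489 + (7/19 + √2*√13/19)) = -165*(489 + (7/19 + √26/19)) = -165*(9298/19 + √26/19) = -1534170/19 - 165*√26/19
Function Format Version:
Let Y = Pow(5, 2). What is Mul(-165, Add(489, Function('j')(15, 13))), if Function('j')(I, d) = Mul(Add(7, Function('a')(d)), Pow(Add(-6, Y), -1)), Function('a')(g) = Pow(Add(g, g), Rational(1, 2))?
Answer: Add(Rational(-1534170, 19), Mul(Rational(-165, 19), Pow(26, Rational(1, 2)))) ≈ -80790.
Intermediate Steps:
Y = 25
Function('a')(g) = Mul(Pow(2, Rational(1, 2)), Pow(g, Rational(1, 2))) (Function('a')(g) = Pow(Mul(2, g), Rational(1, 2)) = Mul(Pow(2, Rational(1, 2)), Pow(g, Rational(1, 2))))
Function('j')(I, d) = Add(Rational(7, 19), Mul(Rational(1, 19), Pow(2, Rational(1, 2)), Pow(d, Rational(1, 2)))) (Function('j')(I, d) = Mul(Add(7, Mul(Pow(2, Rational(1, 2)), Pow(d, Rational(1, 2)))), Pow(Add(-6, 25), -1)) = Mul(Add(7, Mul(Pow(2, Rational(1, 2)), Pow(d, Rational(1, 2)))), Pow(19, -1)) = Mul(Add(7, Mul(Pow(2, Rational(1, 2)), Pow(d, Rational(1, 2)))), Rational(1, 19)) = Add(Rational(7, 19), Mul(Rational(1, 19), Pow(2, Rational(1, 2)), Pow(d, Rational(1, 2)))))
Mul(-165, Add(489, Function('j')(15, 13))) = Mul(-165, Add(489, Add(Rational(7, 19), Mul(Rational(1, 19), Pow(2, Rational(1, 2)), Pow(13, Rational(1, 2)))))) = Mul(-165, Add(489, Add(Rational(7, 19), Mul(Rational(1, 19), Pow(26, Rational(1, 2)))))) = Mul(-165, Add(Rational(9298, 19), Mul(Rational(1, 19), Pow(26, Rational(1, 2))))) = Add(Rational(-1534170, 19), Mul(Rational(-165, 19), Pow(26, Rational(1, 2))))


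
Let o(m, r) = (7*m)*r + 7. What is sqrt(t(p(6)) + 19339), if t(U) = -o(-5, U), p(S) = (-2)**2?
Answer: 4*sqrt(1217) ≈ 139.54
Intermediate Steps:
p(S) = 4
o(m, r) = 7 + 7*m*r (o(m, r) = 7*m*r + 7 = 7 + 7*m*r)
t(U) = -7 + 35*U (t(U) = -(7 + 7*(-5)*U) = -(7 - 35*U) = -7 + 35*U)
sqrt(t(p(6)) + 19339) = sqrt((-7 + 35*4) + 19339) = sqrt((-7 + 140) + 19339) = sqrt(133 + 19339) = sqrt(19472) = 4*sqrt(1217)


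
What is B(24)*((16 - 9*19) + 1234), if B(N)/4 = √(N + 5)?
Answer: 4316*√29 ≈ 23242.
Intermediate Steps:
B(N) = 4*√(5 + N) (B(N) = 4*√(N + 5) = 4*√(5 + N))
B(24)*((16 - 9*19) + 1234) = (4*√(5 + 24))*((16 - 9*19) + 1234) = (4*√29)*((16 - 171) + 1234) = (4*√29)*(-155 + 1234) = (4*√29)*1079 = 4316*√29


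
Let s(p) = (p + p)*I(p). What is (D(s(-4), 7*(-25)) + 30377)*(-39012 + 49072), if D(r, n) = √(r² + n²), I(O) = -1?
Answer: 305592620 + 10060*√30689 ≈ 3.0736e+8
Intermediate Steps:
s(p) = -2*p (s(p) = (p + p)*(-1) = (2*p)*(-1) = -2*p)
D(r, n) = √(n² + r²)
(D(s(-4), 7*(-25)) + 30377)*(-39012 + 49072) = (√((7*(-25))² + (-2*(-4))²) + 30377)*(-39012 + 49072) = (√((-175)² + 8²) + 30377)*10060 = (√(30625 + 64) + 30377)*10060 = (√30689 + 30377)*10060 = (30377 + √30689)*10060 = 305592620 + 10060*√30689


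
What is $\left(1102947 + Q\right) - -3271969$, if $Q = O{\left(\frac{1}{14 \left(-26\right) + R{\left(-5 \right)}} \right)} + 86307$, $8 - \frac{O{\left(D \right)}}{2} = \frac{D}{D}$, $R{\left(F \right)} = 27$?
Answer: $4461237$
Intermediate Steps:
$O{\left(D \right)} = 14$ ($O{\left(D \right)} = 16 - 2 \frac{D}{D} = 16 - 2 = 14$)
$Q = 86321$ ($Q = 14 + 86307 = 86321$)
$\left(1102947 + Q\right) - -3271969 = \left(1102947 + 86321\right) - -3271969 = 1189268 + 3271969 = 4461237$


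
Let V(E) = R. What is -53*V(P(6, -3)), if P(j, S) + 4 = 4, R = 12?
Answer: -636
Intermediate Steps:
P(j, S) = 0 (P(j, S) = -4 + 4 = 0)
V(E) = 12
-53*V(P(6, -3)) = -53*12 = -636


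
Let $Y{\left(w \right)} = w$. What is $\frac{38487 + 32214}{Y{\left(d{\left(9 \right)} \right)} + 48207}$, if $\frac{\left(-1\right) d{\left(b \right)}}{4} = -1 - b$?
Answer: $\frac{70701}{48247} \approx 1.4654$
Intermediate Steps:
$d{\left(b \right)} = 4 + 4 b$ ($d{\left(b \right)} = - 4 \left(-1 - b\right) = 4 + 4 b$)
$\frac{38487 + 32214}{Y{\left(d{\left(9 \right)} \right)} + 48207} = \frac{38487 + 32214}{\left(4 + 4 \cdot 9\right) + 48207} = \frac{70701}{\left(4 + 36\right) + 48207} = \frac{70701}{40 + 48207} = \frac{70701}{48247}$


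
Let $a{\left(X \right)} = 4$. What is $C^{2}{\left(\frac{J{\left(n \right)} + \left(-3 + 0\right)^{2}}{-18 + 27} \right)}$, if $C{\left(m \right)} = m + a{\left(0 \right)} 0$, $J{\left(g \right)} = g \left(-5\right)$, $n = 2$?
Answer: $\frac{1}{81} \approx 0.012346$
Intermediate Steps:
$J{\left(g \right)} = - 5 g$
$C{\left(m \right)} = m$ ($C{\left(m \right)} = m + 4 \cdot 0 = m + 0 = m$)
$C^{2}{\left(\frac{J{\left(n \right)} + \left(-3 + 0\right)^{2}}{-18 + 27} \right)} = \left(\frac{\left(-5\right) 2 + \left(-3 + 0\right)^{2}}{-18 + 27}\right)^{2} = \left(\frac{-10 + \left(-3\right)^{2}}{9}\right)^{2} = \left(\left(-10 + 9\right) \frac{1}{9}\right)^{2} = \left(\left(-1\right) \frac{1}{9}\right)^{2} = \left(- \frac{1}{9}\right)^{2} = \frac{1}{81}$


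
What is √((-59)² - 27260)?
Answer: I*√23779 ≈ 154.2*I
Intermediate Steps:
√((-59)² - 27260) = √(3481 - 27260) = √(-23779) = I*√23779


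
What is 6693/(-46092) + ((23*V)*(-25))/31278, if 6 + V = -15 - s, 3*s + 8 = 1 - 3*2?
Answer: 5051551/31340556 ≈ 0.16118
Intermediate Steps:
s = -13/3 (s = -8/3 + (1 - 3*2)/3 = -8/3 + (1 - 6)/3 = -8/3 + (1/3)*(-5) = -8/3 - 5/3 = -13/3 ≈ -4.3333)
V = -50/3 (V = -6 + (-15 - 1*(-13/3)) = -6 + (-15 + 13/3) = -6 - 32/3 = -50/3 ≈ -16.667)
6693/(-46092) + ((23*V)*(-25))/31278 = 6693/(-46092) + ((23*(-50/3))*(-25))/31278 = 6693*(-1/46092) - 1150/3*(-25)*(1/31278) = -97/668 + (28750/3)*(1/31278) = -97/668 + 14375/46917 = 5051551/31340556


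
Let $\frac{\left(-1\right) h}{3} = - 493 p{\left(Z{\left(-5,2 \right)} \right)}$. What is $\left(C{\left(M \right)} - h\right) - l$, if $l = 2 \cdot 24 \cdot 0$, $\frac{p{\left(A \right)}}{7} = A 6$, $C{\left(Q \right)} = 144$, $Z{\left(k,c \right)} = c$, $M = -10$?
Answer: $-124092$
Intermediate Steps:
$p{\left(A \right)} = 42 A$ ($p{\left(A \right)} = 7 A 6 = 7 \cdot 6 A = 42 A$)
$l = 0$ ($l = 48 \cdot 0 = 0$)
$h = 124236$ ($h = - 3 \left(- 493 \cdot 42 \cdot 2\right) = - 3 \left(\left(-493\right) 84\right) = \left(-3\right) \left(-41412\right) = 124236$)
$\left(C{\left(M \right)} - h\right) - l = \left(144 - 124236\right) - 0 = \left(144 - 124236\right) + 0 = -124092 + 0 = -124092$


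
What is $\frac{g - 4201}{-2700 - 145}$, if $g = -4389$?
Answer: $\frac{1718}{569} \approx 3.0193$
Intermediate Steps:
$\frac{g - 4201}{-2700 - 145} = \frac{-4389 - 4201}{-2700 - 145} = - \frac{8590}{-2845} = \left(-8590\right) \left(- \frac{1}{2845}\right) = \frac{1718}{569}$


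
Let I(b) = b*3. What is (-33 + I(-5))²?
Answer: 2304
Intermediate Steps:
I(b) = 3*b
(-33 + I(-5))² = (-33 + 3*(-5))² = (-33 - 15)² = (-48)² = 2304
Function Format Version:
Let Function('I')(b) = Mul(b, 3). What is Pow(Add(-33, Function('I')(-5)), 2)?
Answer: 2304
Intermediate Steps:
Function('I')(b) = Mul(3, b)
Pow(Add(-33, Function('I')(-5)), 2) = Pow(Add(-33, Mul(3, -5)), 2) = Pow(Add(-33, -15), 2) = Pow(-48, 2) = 2304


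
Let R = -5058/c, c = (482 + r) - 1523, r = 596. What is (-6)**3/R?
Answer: -5340/281 ≈ -19.004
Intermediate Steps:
c = -445 (c = (482 + 596) - 1523 = 1078 - 1523 = -445)
R = 5058/445 (R = -5058/(-445) = -5058*(-1/445) = 5058/445 ≈ 11.366)
(-6)**3/R = (-6)**3/(5058/445) = -216*445/5058 = -5340/281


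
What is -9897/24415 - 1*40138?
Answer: -979979167/24415 ≈ -40138.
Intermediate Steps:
-9897/24415 - 1*40138 = -9897*1/24415 - 40138 = -9897/24415 - 40138 = -979979167/24415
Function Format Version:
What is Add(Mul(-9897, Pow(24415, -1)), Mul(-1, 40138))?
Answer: Rational(-979979167, 24415) ≈ -40138.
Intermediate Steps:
Add(Mul(-9897, Pow(24415, -1)), Mul(-1, 40138)) = Add(Mul(-9897, Rational(1, 24415)), -40138) = Add(Rational(-9897, 24415), -40138) = Rational(-979979167, 24415)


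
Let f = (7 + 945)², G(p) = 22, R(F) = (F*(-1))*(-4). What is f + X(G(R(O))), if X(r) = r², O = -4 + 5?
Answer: 906788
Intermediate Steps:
O = 1
R(F) = 4*F (R(F) = -F*(-4) = 4*F)
f = 906304 (f = 952² = 906304)
f + X(G(R(O))) = 906304 + 22² = 906304 + 484 = 906788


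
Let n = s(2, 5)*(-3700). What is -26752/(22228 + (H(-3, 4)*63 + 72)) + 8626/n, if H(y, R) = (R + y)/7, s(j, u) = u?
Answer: -343674717/206358250 ≈ -1.6654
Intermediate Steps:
H(y, R) = R/7 + y/7 (H(y, R) = (R + y)*(⅐) = R/7 + y/7)
n = -18500 (n = 5*(-3700) = -18500)
-26752/(22228 + (H(-3, 4)*63 + 72)) + 8626/n = -26752/(22228 + (((⅐)*4 + (⅐)*(-3))*63 + 72)) + 8626/(-18500) = -26752/(22228 + ((4/7 - 3/7)*63 + 72)) + 8626*(-1/18500) = -26752/(22228 + ((⅐)*63 + 72)) - 4313/9250 = -26752/(22228 + (9 + 72)) - 4313/9250 = -26752/(22228 + 81) - 4313/9250 = -26752/22309 - 4313/9250 = -343674717/206358250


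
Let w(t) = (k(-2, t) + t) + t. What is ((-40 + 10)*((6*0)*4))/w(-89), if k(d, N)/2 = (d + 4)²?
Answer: 0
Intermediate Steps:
k(d, N) = 2*(4 + d)² (k(d, N) = 2*(d + 4)² = 2*(4 + d)²)
w(t) = 8 + 2*t (w(t) = (2*(4 - 2)² + t) + t = (2*2² + t) + t = (2*4 + t) + t = (8 + t) + t = 8 + 2*t)
((-40 + 10)*((6*0)*4))/w(-89) = ((-40 + 10)*((6*0)*4))/(8 + 2*(-89)) = (-0*4)/(8 - 178) = -30*0/(-170) = 0*(-1/170) = 0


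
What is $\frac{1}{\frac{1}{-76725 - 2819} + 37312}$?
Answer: $\frac{79544}{2967945727} \approx 2.6801 \cdot 10^{-5}$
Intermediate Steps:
$\frac{1}{\frac{1}{-76725 - 2819} + 37312} = \frac{1}{\frac{1}{-79544} + 37312} = \frac{1}{- \frac{1}{79544} + 37312} = \frac{1}{\frac{2967945727}{79544}} = \frac{79544}{2967945727}$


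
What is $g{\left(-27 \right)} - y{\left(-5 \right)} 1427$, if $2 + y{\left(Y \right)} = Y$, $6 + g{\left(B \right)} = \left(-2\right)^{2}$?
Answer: $9987$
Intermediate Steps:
$g{\left(B \right)} = -2$ ($g{\left(B \right)} = -6 + \left(-2\right)^{2} = -6 + 4 = -2$)
$y{\left(Y \right)} = -2 + Y$
$g{\left(-27 \right)} - y{\left(-5 \right)} 1427 = -2 - \left(-2 - 5\right) 1427 = -2 - \left(-7\right) 1427 = -2 - -9989 = -2 + 9989 = 9987$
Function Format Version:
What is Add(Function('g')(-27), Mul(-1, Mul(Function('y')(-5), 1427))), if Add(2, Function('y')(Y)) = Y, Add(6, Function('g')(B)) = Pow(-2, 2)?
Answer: 9987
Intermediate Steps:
Function('g')(B) = -2 (Function('g')(B) = Add(-6, Pow(-2, 2)) = Add(-6, 4) = -2)
Function('y')(Y) = Add(-2, Y)
Add(Function('g')(-27), Mul(-1, Mul(Function('y')(-5), 1427))) = Add(-2, Mul(-1, Mul(Add(-2, -5), 1427))) = Add(-2, Mul(-1, Mul(-7, 1427))) = Add(-2, Mul(-1, -9989)) = Add(-2, 9989) = 9987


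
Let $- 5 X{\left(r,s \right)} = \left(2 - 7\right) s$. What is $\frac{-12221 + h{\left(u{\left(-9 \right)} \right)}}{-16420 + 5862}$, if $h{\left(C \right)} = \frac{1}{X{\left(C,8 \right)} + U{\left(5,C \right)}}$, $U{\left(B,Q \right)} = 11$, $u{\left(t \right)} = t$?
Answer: $\frac{116099}{100301} \approx 1.1575$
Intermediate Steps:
$X{\left(r,s \right)} = s$ ($X{\left(r,s \right)} = - \frac{\left(2 - 7\right) s}{5} = - \frac{\left(-5\right) s}{5} = s$)
$h{\left(C \right)} = \frac{1}{19}$ ($h{\left(C \right)} = \frac{1}{8 + 11} = \frac{1}{19}$)
$\frac{-12221 + h{\left(u{\left(-9 \right)} \right)}}{-16420 + 5862} = \frac{-12221 + \frac{1}{19}}{-16420 + 5862} = - \frac{232198}{19 \left(-10558\right)} = \left(- \frac{232198}{19}\right) \left(- \frac{1}{10558}\right) = \frac{116099}{100301}$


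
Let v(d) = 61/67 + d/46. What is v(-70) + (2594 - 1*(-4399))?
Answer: 10775271/1541 ≈ 6992.4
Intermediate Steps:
v(d) = 61/67 + d/46 (v(d) = 61*(1/67) + d*(1/46) = 61/67 + d/46)
v(-70) + (2594 - 1*(-4399)) = (61/67 + (1/46)*(-70)) + (2594 - 1*(-4399)) = (61/67 - 35/23) + (2594 + 4399) = -942/1541 + 6993 = 10775271/1541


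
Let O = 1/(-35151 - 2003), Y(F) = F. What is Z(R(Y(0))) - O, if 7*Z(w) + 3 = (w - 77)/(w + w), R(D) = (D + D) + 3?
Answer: -1709063/780234 ≈ -2.1904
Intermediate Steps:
R(D) = 3 + 2*D (R(D) = 2*D + 3 = 3 + 2*D)
Z(w) = -3/7 + (-77 + w)/(14*w) (Z(w) = -3/7 + ((w - 77)/(w + w))/7 = -3/7 + ((-77 + w)/((2*w)))/7 = -3/7 + ((-77 + w)*(1/(2*w)))/7 = -3/7 + ((-77 + w)/(2*w))/7 = -3/7 + (-77 + w)/(14*w))
O = -1/37154 (O = 1/(-37154) = -1/37154 ≈ -2.6915e-5)
Z(R(Y(0))) - O = (-77 - 5*(3 + 2*0))/(14*(3 + 2*0)) - 1*(-1/37154) = (-77 - 5*(3 + 0))/(14*(3 + 0)) + 1/37154 = (1/14)*(-77 - 5*3)/3 + 1/37154 = (1/14)*(1/3)*(-77 - 15) + 1/37154 = (1/14)*(1/3)*(-92) + 1/37154 = -46/21 + 1/37154 = -1709063/780234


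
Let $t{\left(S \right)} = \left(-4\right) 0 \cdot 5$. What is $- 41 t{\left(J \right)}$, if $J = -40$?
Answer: $0$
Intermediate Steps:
$t{\left(S \right)} = 0$ ($t{\left(S \right)} = 0 \cdot 5 = 0$)
$- 41 t{\left(J \right)} = \left(-41\right) 0 = 0$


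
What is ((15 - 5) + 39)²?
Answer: 2401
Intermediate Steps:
((15 - 5) + 39)² = (10 + 39)² = 49² = 2401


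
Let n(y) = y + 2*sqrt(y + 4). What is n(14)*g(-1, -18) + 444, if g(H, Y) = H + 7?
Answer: 528 + 36*sqrt(2) ≈ 578.91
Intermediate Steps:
n(y) = y + 2*sqrt(4 + y)
g(H, Y) = 7 + H
n(14)*g(-1, -18) + 444 = (14 + 2*sqrt(4 + 14))*(7 - 1) + 444 = (14 + 2*sqrt(18))*6 + 444 = (14 + 2*(3*sqrt(2)))*6 + 444 = (14 + 6*sqrt(2))*6 + 444 = (84 + 36*sqrt(2)) + 444 = 528 + 36*sqrt(2)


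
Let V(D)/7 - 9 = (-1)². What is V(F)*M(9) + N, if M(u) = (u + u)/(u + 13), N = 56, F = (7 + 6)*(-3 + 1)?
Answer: 1246/11 ≈ 113.27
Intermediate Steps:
F = -26 (F = 13*(-2) = -26)
V(D) = 70 (V(D) = 63 + 7*(-1)² = 63 + 7*1 = 63 + 7 = 70)
M(u) = 2*u/(13 + u) (M(u) = (2*u)/(13 + u) = 2*u/(13 + u))
V(F)*M(9) + N = 70*(2*9/(13 + 9)) + 56 = 70*(2*9/22) + 56 = 70*(2*9*(1/22)) + 56 = 70*(9/11) + 56 = 630/11 + 56 = 1246/11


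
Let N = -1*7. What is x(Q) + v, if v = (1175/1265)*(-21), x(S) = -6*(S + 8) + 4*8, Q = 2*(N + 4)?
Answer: 125/253 ≈ 0.49407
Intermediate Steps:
N = -7
Q = -6 (Q = 2*(-7 + 4) = 2*(-3) = -6)
x(S) = -16 - 6*S (x(S) = -6*(8 + S) + 32 = (-48 - 6*S) + 32 = -16 - 6*S)
v = -4935/253 (v = (1175*(1/1265))*(-21) = (235/253)*(-21) = -4935/253 ≈ -19.506)
x(Q) + v = (-16 - 6*(-6)) - 4935/253 = (-16 + 36) - 4935/253 = 20 - 4935/253 = 125/253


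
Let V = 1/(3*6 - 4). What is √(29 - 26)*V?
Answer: √3/14 ≈ 0.12372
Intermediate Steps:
V = 1/14 (V = 1/(18 - 4) = 1/14 ≈ 0.071429)
√(29 - 26)*V = √(29 - 26)*(1/14) = √3*(1/14) = √3/14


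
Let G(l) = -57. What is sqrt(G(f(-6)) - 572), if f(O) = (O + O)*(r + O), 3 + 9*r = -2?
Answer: I*sqrt(629) ≈ 25.08*I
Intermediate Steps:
r = -5/9 (r = -1/3 + (1/9)*(-2) = -1/3 - 2/9 = -5/9 ≈ -0.55556)
f(O) = 2*O*(-5/9 + O) (f(O) = (O + O)*(-5/9 + O) = (2*O)*(-5/9 + O) = 2*O*(-5/9 + O))
sqrt(G(f(-6)) - 572) = sqrt(-57 - 572) = sqrt(-629) = I*sqrt(629)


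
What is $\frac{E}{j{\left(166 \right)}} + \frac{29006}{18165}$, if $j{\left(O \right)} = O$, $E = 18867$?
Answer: $\frac{347534051}{3015390} \approx 115.25$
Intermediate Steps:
$\frac{E}{j{\left(166 \right)}} + \frac{29006}{18165} = \frac{18867}{166} + \frac{29006}{18165} = \frac{347534051}{3015390}$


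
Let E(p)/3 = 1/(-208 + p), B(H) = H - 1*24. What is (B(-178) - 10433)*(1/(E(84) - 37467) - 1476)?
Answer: 24309358074200/1548637 ≈ 1.5697e+7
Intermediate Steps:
B(H) = -24 + H (B(H) = H - 24 = -24 + H)
E(p) = 3/(-208 + p)
(B(-178) - 10433)*(1/(E(84) - 37467) - 1476) = ((-24 - 178) - 10433)*(1/(3/(-208 + 84) - 37467) - 1476) = (-202 - 10433)*(1/(3/(-124) - 37467) - 1476) = -10635*(1/(3*(-1/124) - 37467) - 1476) = -10635*(1/(-3/124 - 37467) - 1476) = -10635*(1/(-4645911/124) - 1476) = -10635*(-124/4645911 - 1476) = -10635*(-6857364760/4645911) = 24309358074200/1548637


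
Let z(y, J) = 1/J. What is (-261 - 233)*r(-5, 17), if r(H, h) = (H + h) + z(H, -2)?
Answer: -5681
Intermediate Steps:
r(H, h) = -½ + H + h (r(H, h) = (H + h) + 1/(-2) = (H + h) - ½ = -½ + H + h)
(-261 - 233)*r(-5, 17) = (-261 - 233)*(-½ - 5 + 17) = -494*23/2 = -5681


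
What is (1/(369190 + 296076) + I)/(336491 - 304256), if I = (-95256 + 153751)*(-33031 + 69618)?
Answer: 474591132457097/7148283170 ≈ 66392.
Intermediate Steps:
I = 2140156565 (I = 58495*36587 = 2140156565)
(1/(369190 + 296076) + I)/(336491 - 304256) = (1/(369190 + 296076) + 2140156565)/(336491 - 304256) = (1/665266 + 2140156565)/32235 = (1/665266 + 2140156565)*(1/32235) = (1423773397371291/665266)*(1/32235) = 474591132457097/7148283170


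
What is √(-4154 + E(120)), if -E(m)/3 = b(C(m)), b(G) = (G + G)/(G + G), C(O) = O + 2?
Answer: I*√4157 ≈ 64.475*I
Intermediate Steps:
C(O) = 2 + O
b(G) = 1 (b(G) = (2*G)/((2*G)) = (2*G)*(1/(2*G)) = 1)
E(m) = -3 (E(m) = -3*1 = -3)
√(-4154 + E(120)) = √(-4154 - 3) = √(-4157) = I*√4157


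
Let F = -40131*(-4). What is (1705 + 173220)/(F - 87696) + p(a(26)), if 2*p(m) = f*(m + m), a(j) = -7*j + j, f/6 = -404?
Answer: 27539646157/72828 ≈ 3.7815e+5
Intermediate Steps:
f = -2424 (f = 6*(-404) = -2424)
a(j) = -6*j
p(m) = -2424*m (p(m) = (-2424*(m + m))/2 = (-4848*m)/2 = -2424*m)
F = 160524
(1705 + 173220)/(F - 87696) + p(a(26)) = (1705 + 173220)/(160524 - 87696) - (-14544)*26 = 174925/72828 - 2424*(-156) = 174925*(1/72828) + 378144 = 174925/72828 + 378144 = 27539646157/72828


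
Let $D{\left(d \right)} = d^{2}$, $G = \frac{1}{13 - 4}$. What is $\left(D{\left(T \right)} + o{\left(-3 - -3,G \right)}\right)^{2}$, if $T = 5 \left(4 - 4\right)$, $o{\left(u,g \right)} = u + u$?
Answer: $0$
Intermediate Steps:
$G = \frac{1}{9} \approx 0.11111$
$o{\left(u,g \right)} = 2 u$
$T = 0$ ($T = 5 \cdot 0 = 0$)
$\left(D{\left(T \right)} + o{\left(-3 - -3,G \right)}\right)^{2} = \left(0^{2} + 2 \left(-3 - -3\right)\right)^{2} = \left(0 + 2 \left(-3 + 3\right)\right)^{2} = \left(0 + 2 \cdot 0\right)^{2} = \left(0 + 0\right)^{2} = 0^{2} = 0$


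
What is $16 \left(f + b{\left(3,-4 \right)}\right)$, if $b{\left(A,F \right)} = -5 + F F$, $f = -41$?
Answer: $-480$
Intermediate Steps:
$b{\left(A,F \right)} = -5 + F^{2}$
$16 \left(f + b{\left(3,-4 \right)}\right) = 16 \left(-41 - \left(5 - \left(-4\right)^{2}\right)\right) = 16 \left(-41 + \left(-5 + 16\right)\right) = 16 \left(-41 + 11\right) = 16 \left(-30\right) = -480$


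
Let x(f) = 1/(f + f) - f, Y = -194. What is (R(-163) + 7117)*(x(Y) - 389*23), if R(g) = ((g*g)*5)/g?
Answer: -10701315915/194 ≈ -5.5161e+7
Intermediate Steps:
R(g) = 5*g (R(g) = (g²*5)/g = (5*g²)/g = 5*g)
x(f) = 1/(2*f) - f
(R(-163) + 7117)*(x(Y) - 389*23) = (5*(-163) + 7117)*(((½)/(-194) - 1*(-194)) - 389*23) = (-815 + 7117)*(((½)*(-1/194) + 194) - 8947) = 6302*((-1/388 + 194) - 8947) = 6302*(75271/388 - 8947) = 6302*(-3396165/388) = -10701315915/194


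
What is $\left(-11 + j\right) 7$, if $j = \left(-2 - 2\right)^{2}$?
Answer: $35$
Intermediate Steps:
$j = 16$ ($j = \left(-4\right)^{2} = 16$)
$\left(-11 + j\right) 7 = \left(-11 + 16\right) 7 = 5 \cdot 7 = 35$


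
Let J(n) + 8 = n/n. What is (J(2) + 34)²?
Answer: 729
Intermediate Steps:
J(n) = -7 (J(n) = -8 + n/n = -8 + 1 = -7)
(J(2) + 34)² = (-7 + 34)² = 27² = 729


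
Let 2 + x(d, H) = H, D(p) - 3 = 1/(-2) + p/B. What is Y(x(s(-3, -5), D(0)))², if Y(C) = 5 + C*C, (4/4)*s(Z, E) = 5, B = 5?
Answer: 441/16 ≈ 27.563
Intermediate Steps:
D(p) = 5/2 + p/5 (D(p) = 3 + (1/(-2) + p/5) = 3 + (1*(-½) + p*(⅕)) = 3 + (-½ + p/5) = 5/2 + p/5)
s(Z, E) = 5
x(d, H) = -2 + H
Y(C) = 5 + C²
Y(x(s(-3, -5), D(0)))² = (5 + (-2 + (5/2 + (⅕)*0))²)² = (5 + (-2 + (5/2 + 0))²)² = (5 + (-2 + 5/2)²)² = (5 + (½)²)² = (5 + ¼)² = (21/4)² = 441/16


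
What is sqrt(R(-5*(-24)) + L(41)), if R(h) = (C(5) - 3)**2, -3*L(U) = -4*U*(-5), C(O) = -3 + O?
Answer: I*sqrt(2451)/3 ≈ 16.503*I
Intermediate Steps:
L(U) = -20*U/3 (L(U) = -(-4*U)*(-5)/3 = -20*U/3)
R(h) = 1 (R(h) = ((-3 + 5) - 3)**2 = (2 - 3)**2 = (-1)**2 = 1)
sqrt(R(-5*(-24)) + L(41)) = sqrt(1 - 20/3*41) = sqrt(1 - 820/3) = sqrt(-817/3) = I*sqrt(2451)/3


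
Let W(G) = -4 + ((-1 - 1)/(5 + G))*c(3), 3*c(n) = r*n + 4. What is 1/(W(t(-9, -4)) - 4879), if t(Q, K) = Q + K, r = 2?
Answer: -6/29293 ≈ -0.00020483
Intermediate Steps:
c(n) = 4/3 + 2*n/3 (c(n) = (2*n + 4)/3 = (4 + 2*n)/3 = 4/3 + 2*n/3)
t(Q, K) = K + Q
W(G) = -4 - 20/(3*(5 + G)) (W(G) = -4 + ((-1 - 1)/(5 + G))*(4/3 + (⅔)*3) = -4 + (-2/(5 + G))*(4/3 + 2) = -4 - 2/(5 + G)*(10/3) = -4 - 20/(3*(5 + G)))
1/(W(t(-9, -4)) - 4879) = 1/(4*(-20 - 3*(-4 - 9))/(3*(5 + (-4 - 9))) - 4879) = 1/(4*(-20 - 3*(-13))/(3*(5 - 13)) - 4879) = 1/((4/3)*(-20 + 39)/(-8) - 4879) = 1/((4/3)*(-⅛)*19 - 4879) = 1/(-19/6 - 4879) = 1/(-29293/6) = -6/29293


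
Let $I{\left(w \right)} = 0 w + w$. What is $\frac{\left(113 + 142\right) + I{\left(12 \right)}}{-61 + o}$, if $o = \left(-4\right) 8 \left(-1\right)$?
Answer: $- \frac{267}{29} \approx -9.2069$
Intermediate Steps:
$o = 32$ ($o = \left(-32\right) \left(-1\right) = 32$)
$I{\left(w \right)} = w$ ($I{\left(w \right)} = 0 + w = w$)
$\frac{\left(113 + 142\right) + I{\left(12 \right)}}{-61 + o} = \frac{\left(113 + 142\right) + 12}{-61 + 32} = \frac{255 + 12}{-29} = 267 \left(- \frac{1}{29}\right) = - \frac{267}{29}$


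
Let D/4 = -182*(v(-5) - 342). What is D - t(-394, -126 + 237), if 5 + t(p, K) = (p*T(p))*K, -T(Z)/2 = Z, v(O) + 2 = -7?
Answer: 34717925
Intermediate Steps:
v(O) = -9 (v(O) = -2 - 7 = -9)
T(Z) = -2*Z
t(p, K) = -5 - 2*K*p² (t(p, K) = -5 + (p*(-2*p))*K = -5 + (-2*p²)*K = -5 - 2*K*p²)
D = 255528 (D = 4*(-182*(-9 - 342)) = 4*(-182*(-351)) = 4*63882 = 255528)
D - t(-394, -126 + 237) = 255528 - (-5 - 2*(-126 + 237)*(-394)²) = 255528 - (-5 - 2*111*155236) = 255528 - (-5 - 34462392) = 255528 - 1*(-34462397) = 255528 + 34462397 = 34717925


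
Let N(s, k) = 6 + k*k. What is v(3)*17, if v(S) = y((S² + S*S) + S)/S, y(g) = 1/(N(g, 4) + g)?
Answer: 17/129 ≈ 0.13178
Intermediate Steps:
N(s, k) = 6 + k²
y(g) = 1/(22 + g) (y(g) = 1/((6 + 4²) + g) = 1/((6 + 16) + g) = 1/(22 + g))
v(S) = 1/(S*(22 + S + 2*S²)) (v(S) = 1/((22 + ((S² + S*S) + S))*S) = 1/((22 + ((S² + S²) + S))*S) = 1/((22 + (2*S² + S))*S) = 1/((22 + (S + 2*S²))*S) = 1/((22 + S + 2*S²)*S) = 1/(S*(22 + S + 2*S²)))
v(3)*17 = (1/(3*(22 + 3*(1 + 2*3))))*17 = (1/(3*(22 + 3*(1 + 6))))*17 = (1/(3*(22 + 3*7)))*17 = (1/(3*(22 + 21)))*17 = ((⅓)/43)*17 = ((⅓)*(1/43))*17 = (1/129)*17 = 17/129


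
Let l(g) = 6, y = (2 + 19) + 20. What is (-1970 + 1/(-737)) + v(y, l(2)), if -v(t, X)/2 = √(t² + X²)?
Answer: -1451891/737 - 2*√1717 ≈ -2052.9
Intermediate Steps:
y = 41 (y = 21 + 20 = 41)
v(t, X) = -2*√(X² + t²) (v(t, X) = -2*√(t² + X²) = -2*√(X² + t²))
(-1970 + 1/(-737)) + v(y, l(2)) = (-1970 + 1/(-737)) - 2*√(6² + 41²) = (-1970 - 1/737) - 2*√(36 + 1681) = -1451891/737 - 2*√1717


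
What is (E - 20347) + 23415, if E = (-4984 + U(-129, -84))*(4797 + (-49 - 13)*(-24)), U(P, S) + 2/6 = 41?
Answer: -31065782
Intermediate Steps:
U(P, S) = 122/3 (U(P, S) = -1/3 + 41 = 122/3)
E = -31068850 (E = (-4984 + 122/3)*(4797 + (-49 - 13)*(-24)) = -14830*(4797 - 62*(-24))/3 = -14830*(4797 + 1488)/3 = -14830/3*6285 = -31068850)
(E - 20347) + 23415 = (-31068850 - 20347) + 23415 = -31089197 + 23415 = -31065782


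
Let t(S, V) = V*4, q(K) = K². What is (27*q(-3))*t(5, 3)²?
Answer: 34992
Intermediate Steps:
t(S, V) = 4*V
(27*q(-3))*t(5, 3)² = (27*(-3)²)*(4*3)² = (27*9)*12² = 243*144 = 34992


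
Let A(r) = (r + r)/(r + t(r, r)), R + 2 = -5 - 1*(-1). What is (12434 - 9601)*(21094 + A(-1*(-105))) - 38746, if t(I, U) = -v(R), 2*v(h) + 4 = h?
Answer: 656985609/11 ≈ 5.9726e+7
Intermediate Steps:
R = -6 (R = -2 + (-5 - 1*(-1)) = -2 + (-5 + 1) = -2 - 4 = -6)
v(h) = -2 + h/2
t(I, U) = 5 (t(I, U) = -(-2 + (½)*(-6)) = -(-2 - 3) = -1*(-5) = 5)
A(r) = 2*r/(5 + r) (A(r) = (r + r)/(r + 5) = (2*r)/(5 + r) = 2*r/(5 + r))
(12434 - 9601)*(21094 + A(-1*(-105))) - 38746 = (12434 - 9601)*(21094 + 2*(-1*(-105))/(5 - 1*(-105))) - 38746 = 2833*(21094 + 2*105/(5 + 105)) - 38746 = 2833*(21094 + 2*105/110) - 38746 = 2833*(21094 + 2*105*(1/110)) - 38746 = 2833*(21094 + 21/11) - 38746 = 2833*(232055/11) - 38746 = 657411815/11 - 38746 = 656985609/11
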